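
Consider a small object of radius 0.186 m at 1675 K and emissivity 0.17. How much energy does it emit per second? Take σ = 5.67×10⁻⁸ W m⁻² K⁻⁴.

P ≈ 33000 W

A = 4πr² = 4π × (0.186)² = 0.435 m².
Stefan–Boltzmann: P = εσAT⁴ = 0.17 × 5.67×10⁻⁸ × 0.435 × (1675)⁴ = 0.17 × 5.67×10⁻⁸ × 0.435 × 7.87×10^12.
P = 33000 W.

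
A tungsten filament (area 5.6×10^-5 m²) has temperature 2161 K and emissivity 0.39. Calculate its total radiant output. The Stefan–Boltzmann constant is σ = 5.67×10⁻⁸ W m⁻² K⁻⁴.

P ≈ 27.0 W

P = εσAT⁴ = 0.39 × 5.67×10⁻⁸ × 5.60×10^-5 × (2161)⁴ = 0.39 × 5.67×10⁻⁸ × 5.60×10^-5 × 2.18×10^13.
P = 27.0 W.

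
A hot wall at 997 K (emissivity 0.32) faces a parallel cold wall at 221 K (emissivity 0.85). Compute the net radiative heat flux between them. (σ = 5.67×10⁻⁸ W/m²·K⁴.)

For two large parallel gray plates, q = σ(T₁⁴ − T₂⁴) / (1/ε₁ + 1/ε₂ − 1).
1/ε₁ + 1/ε₂ − 1 = 1/0.32 + 1/0.85 − 1 = 3.301.
T₁⁴ − T₂⁴ = 9.88×10^11 − 2.39×10^9 = 9.86×10^11 K⁴.
q = 5.67×10⁻⁸ × 9.86×10^11 / 3.301 = 16900 W/m².

q ≈ 16900 W/m²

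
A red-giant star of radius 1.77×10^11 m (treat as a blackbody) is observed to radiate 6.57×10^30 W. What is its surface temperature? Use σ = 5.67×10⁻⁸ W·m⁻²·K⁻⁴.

T ≈ 4140 K

A = 4πr² = 4π × (1.77×10^11)² = 3.94×10^23 m².
From P = σAT⁴, T = (P / σA)^(1/4) = (6.57×10^30 / (5.67×10⁻⁸ × 3.94×10^23))^(1/4).
T = (2.94×10^14)^(1/4) = 4140 K.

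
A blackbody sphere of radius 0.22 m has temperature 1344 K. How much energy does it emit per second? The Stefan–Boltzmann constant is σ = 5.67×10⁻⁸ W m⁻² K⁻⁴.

A = 4πr² = 4π × (0.22)² = 0.608 m².
P = σAT⁴ = 5.67×10⁻⁸ × 0.608 × (1344)⁴ = 5.67×10⁻⁸ × 0.608 × 3.26×10^12.
P = 1.13×10^5 W.

P ≈ 1.13×10^5 W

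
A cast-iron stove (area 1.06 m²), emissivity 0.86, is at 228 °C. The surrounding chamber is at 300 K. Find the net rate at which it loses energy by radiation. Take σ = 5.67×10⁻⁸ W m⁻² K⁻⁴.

Convert: 228 °C = 501 K.
Q = εσA(T⁴ − T_s⁴). T⁴ − T_s⁴ = (501)⁴ − (300)⁴ = 6.30×10^10 − 8.10×10^9 = 5.49×10^10 K⁴.
Q = 0.86 × 5.67×10⁻⁸ × 1.06 × 5.49×10^10 = 2840 W.

Q ≈ 2840 W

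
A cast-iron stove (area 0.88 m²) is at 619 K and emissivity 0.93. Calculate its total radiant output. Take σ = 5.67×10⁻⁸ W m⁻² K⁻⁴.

Stefan–Boltzmann: P = εσAT⁴ = 0.93 × 5.67×10⁻⁸ × 0.880 × (619)⁴ = 0.93 × 5.67×10⁻⁸ × 0.880 × 1.47×10^11.
P = 6810 W.

P ≈ 6810 W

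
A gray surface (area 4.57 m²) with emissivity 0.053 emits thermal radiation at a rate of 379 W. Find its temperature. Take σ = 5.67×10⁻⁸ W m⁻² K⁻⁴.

From P = εσAT⁴, T = (P / εσA)^(1/4) = (379 / (0.053 × 5.67×10⁻⁸ × 4.57))^(1/4).
T = (2.76×10^10)^(1/4) = 408 K.

T ≈ 408 K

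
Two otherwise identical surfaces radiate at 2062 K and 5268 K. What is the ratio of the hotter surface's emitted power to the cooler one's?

P ∝ T⁴, so the ratio is (5268/2062)⁴ = (2.555)⁴ = 42.6.

ratio ≈ 42.6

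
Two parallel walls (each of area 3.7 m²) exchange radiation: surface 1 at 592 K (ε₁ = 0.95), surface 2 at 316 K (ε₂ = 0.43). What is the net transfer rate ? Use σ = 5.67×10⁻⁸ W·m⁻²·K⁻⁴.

Q ≈ 9960 W

For two large parallel gray plates, q = σ(T₁⁴ − T₂⁴) / (1/ε₁ + 1/ε₂ − 1).
1/ε₁ + 1/ε₂ − 1 = 1/0.95 + 1/0.43 − 1 = 2.378.
T₁⁴ − T₂⁴ = 1.23×10^11 − 9.97×10^9 = 1.13×10^11 K⁴.
q = 5.67×10⁻⁸ × 1.13×10^11 / 2.378 = 2690 W/m².
Q = q·A = 2690 × 3.7 = 9960 W.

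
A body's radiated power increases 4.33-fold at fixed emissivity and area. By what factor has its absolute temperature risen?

factor ≈ 1.44

P ∝ T⁴ ⇒ T ∝ P^(1/4), so T scales by (4.33)^(1/4) = 1.44.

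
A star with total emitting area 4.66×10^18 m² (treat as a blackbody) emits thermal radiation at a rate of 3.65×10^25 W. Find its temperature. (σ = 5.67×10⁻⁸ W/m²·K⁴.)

T ≈ 3430 K

From P = σAT⁴, T = (P / σA)^(1/4) = (3.65×10^25 / (5.67×10⁻⁸ × 4.66×10^18))^(1/4).
T = (1.38×10^14)^(1/4) = 3430 K.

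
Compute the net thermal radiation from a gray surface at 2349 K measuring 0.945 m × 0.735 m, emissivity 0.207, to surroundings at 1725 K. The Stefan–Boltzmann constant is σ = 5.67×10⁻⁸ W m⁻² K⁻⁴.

A = 0.945 × 0.735 = 0.695 m².
Q = εσA(T⁴ − T_s⁴). T⁴ − T_s⁴ = (2349)⁴ − (1725)⁴ = 3.04×10^13 − 8.85×10^12 = 2.16×10^13 K⁴.
Q = 0.207 × 5.67×10⁻⁸ × 0.695 × 2.16×10^13 = 1.76×10^5 W.

Q ≈ 1.76×10^5 W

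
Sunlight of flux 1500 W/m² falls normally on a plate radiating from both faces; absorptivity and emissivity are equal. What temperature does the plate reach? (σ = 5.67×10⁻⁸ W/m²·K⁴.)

T ≈ 339 K

Absorbed flux αS = emitted flux 2εσT⁴ per unit area; with α = ε this gives T = (S/2σ)^(1/4).
T = (1500 / (2 × 5.67×10⁻⁸))^(1/4) = (1.32×10^10)^(1/4).
T = 339 K.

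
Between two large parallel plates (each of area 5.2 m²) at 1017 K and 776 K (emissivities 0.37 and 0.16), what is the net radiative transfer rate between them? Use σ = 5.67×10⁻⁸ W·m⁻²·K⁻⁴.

Q ≈ 26200 W

For two large parallel gray plates, q = σ(T₁⁴ − T₂⁴) / (1/ε₁ + 1/ε₂ − 1).
1/ε₁ + 1/ε₂ − 1 = 1/0.37 + 1/0.16 − 1 = 7.953.
T₁⁴ − T₂⁴ = 1.07×10^12 − 3.63×10^11 = 7.07×10^11 K⁴.
q = 5.67×10⁻⁸ × 7.07×10^11 / 7.953 = 5040 W/m².
Q = q·A = 5040 × 5.2 = 26200 W.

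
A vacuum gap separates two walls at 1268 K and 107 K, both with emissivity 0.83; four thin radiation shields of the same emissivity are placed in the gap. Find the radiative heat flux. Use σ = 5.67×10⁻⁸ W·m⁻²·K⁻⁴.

q ≈ 20800 W/m²

Each of the 5 gaps contributes resistance (2/ε − 1) = 2/0.83 − 1 = 1.410; total = 7.048.
q = σ(T₁⁴ − T₂⁴) / 7.048 = 5.67×10⁻⁸ × 2.58×10^12 / 7.048 = 20800 W/m².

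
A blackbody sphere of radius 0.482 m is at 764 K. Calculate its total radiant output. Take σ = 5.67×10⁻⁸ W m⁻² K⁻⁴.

P ≈ 56400 W

A = 4πr² = 4π × (0.482)² = 2.92 m².
P = σAT⁴ = 5.67×10⁻⁸ × 2.92 × (764)⁴ = 5.67×10⁻⁸ × 2.92 × 3.41×10^11.
P = 56400 W.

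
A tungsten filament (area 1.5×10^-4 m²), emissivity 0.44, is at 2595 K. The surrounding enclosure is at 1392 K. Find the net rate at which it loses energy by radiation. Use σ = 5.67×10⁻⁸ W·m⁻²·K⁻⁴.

Q ≈ 156 W

Q = εσA(T⁴ − T_s⁴). T⁴ − T_s⁴ = (2595)⁴ − (1392)⁴ = 4.53×10^13 − 3.75×10^12 = 4.16×10^13 K⁴.
Q = 0.44 × 5.67×10⁻⁸ × 1.50×10^-4 × 4.16×10^13 = 156 W.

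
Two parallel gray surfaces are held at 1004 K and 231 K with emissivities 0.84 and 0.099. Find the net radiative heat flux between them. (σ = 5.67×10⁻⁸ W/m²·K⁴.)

For two large parallel gray plates, q = σ(T₁⁴ − T₂⁴) / (1/ε₁ + 1/ε₂ − 1).
1/ε₁ + 1/ε₂ − 1 = 1/0.84 + 1/0.099 − 1 = 10.29.
T₁⁴ − T₂⁴ = 1.02×10^12 − 2.85×10^9 = 1.01×10^12 K⁴.
q = 5.67×10⁻⁸ × 1.01×10^12 / 10.29 = 5580 W/m².

q ≈ 5580 W/m²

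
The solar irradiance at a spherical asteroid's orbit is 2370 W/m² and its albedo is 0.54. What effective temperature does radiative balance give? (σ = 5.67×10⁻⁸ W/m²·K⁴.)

Power absorbed = (1−a)S·πR²; power emitted = 4πR²σT⁴. Equating and cancelling πR²:
T = ((1−a)S / 4σ)^(1/4) = (1090 / (4 × 5.67×10⁻⁸))^(1/4) = (4.81×10^9)^(1/4).
T = 263 K.

T ≈ 263 K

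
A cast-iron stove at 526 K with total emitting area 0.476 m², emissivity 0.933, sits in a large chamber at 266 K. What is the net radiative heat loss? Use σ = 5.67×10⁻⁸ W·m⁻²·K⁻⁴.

Q = εσA(T⁴ − T_s⁴). T⁴ − T_s⁴ = (526)⁴ − (266)⁴ = 7.65×10^10 − 5.01×10^9 = 7.15×10^10 K⁴.
Q = 0.933 × 5.67×10⁻⁸ × 0.476 × 7.15×10^10 = 1800 W.

Q ≈ 1800 W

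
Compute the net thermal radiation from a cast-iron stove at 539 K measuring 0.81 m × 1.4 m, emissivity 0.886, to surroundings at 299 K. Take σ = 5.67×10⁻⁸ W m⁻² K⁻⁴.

A = 0.81 × 1.4 = 1.13 m².
Q = εσA(T⁴ − T_s⁴). T⁴ − T_s⁴ = (539)⁴ − (299)⁴ = 8.44×10^10 − 7.99×10^9 = 7.64×10^10 K⁴.
Q = 0.886 × 5.67×10⁻⁸ × 1.13 × 7.64×10^10 = 4350 W.

Q ≈ 4350 W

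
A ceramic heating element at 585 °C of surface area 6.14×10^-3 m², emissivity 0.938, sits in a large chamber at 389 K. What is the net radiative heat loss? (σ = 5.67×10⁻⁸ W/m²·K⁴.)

Q ≈ 169 W

Convert: 585 °C = 858 K.
Q = εσA(T⁴ − T_s⁴). T⁴ − T_s⁴ = (858)⁴ − (389)⁴ = 5.42×10^11 − 2.29×10^10 = 5.19×10^11 K⁴.
Q = 0.938 × 5.67×10⁻⁸ × 6.14×10^-3 × 5.19×10^11 = 169 W.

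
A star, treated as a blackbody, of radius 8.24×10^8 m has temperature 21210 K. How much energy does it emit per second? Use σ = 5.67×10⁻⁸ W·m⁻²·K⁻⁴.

P ≈ 9.79×10^28 W

A = 4πr² = 4π × (8.24×10^8)² = 8.53×10^18 m².
P = σAT⁴ = 5.67×10⁻⁸ × 8.53×10^18 × (21210)⁴ = 5.67×10⁻⁸ × 8.53×10^18 × 2.02×10^17.
P = 9.79×10^28 W.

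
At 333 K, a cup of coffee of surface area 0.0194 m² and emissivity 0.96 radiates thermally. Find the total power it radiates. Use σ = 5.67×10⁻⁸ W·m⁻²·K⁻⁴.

P = εσAT⁴ = 0.96 × 5.67×10⁻⁸ × 0.0194 × (333)⁴ = 0.96 × 5.67×10⁻⁸ × 0.0194 × 1.23×10^10.
P = 13.0 W.

P ≈ 13.0 W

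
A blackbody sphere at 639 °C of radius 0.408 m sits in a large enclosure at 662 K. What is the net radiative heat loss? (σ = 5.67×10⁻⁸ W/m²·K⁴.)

A = 4πr² = 4π × (0.408)² = 2.09 m².
Convert: 639 °C = 912 K.
Q = σA(T⁴ − T_s⁴). T⁴ − T_s⁴ = (912)⁴ − (662)⁴ = 6.92×10^11 − 1.92×10^11 = 5.00×10^11 K⁴.
Q = 5.67×10⁻⁸ × 2.09 × 5.00×10^11 = 59300 W.

Q ≈ 59300 W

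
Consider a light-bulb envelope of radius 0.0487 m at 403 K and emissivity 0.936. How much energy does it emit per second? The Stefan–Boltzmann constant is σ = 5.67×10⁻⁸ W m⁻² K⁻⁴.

A = 4πr² = 4π × (0.0487)² = 0.0298 m².
P = εσAT⁴ = 0.936 × 5.67×10⁻⁸ × 0.0298 × (403)⁴ = 0.936 × 5.67×10⁻⁸ × 0.0298 × 2.64×10^10.
P = 41.7 W.

P ≈ 41.7 W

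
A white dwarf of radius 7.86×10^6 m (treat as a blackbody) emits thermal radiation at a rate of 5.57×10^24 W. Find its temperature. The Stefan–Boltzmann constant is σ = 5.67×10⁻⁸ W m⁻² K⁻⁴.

T ≈ 18900 K

A = 4πr² = 4π × (7.86×10^6)² = 7.76×10^14 m².
From P = σAT⁴, T = (P / σA)^(1/4) = (5.57×10^24 / (5.67×10⁻⁸ × 7.76×10^14))^(1/4).
T = (1.27×10^17)^(1/4) = 18900 K.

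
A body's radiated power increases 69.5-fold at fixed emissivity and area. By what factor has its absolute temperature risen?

P ∝ T⁴ ⇒ T ∝ P^(1/4), so T scales by (69.5)^(1/4) = 2.89.

factor ≈ 2.89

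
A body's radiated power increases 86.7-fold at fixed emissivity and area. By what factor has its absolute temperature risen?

P ∝ T⁴ ⇒ T ∝ P^(1/4), so T scales by (86.7)^(1/4) = 3.05.

factor ≈ 3.05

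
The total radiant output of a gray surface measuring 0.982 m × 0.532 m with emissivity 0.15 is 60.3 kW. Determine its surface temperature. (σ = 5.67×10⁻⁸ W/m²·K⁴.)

A = 0.982 × 0.532 = 0.522 m².
From P = εσAT⁴, T = (P / εσA)^(1/4) = (60300 / (0.15 × 5.67×10⁻⁸ × 0.522))^(1/4).
T = (1.36×10^13)^(1/4) = 1920 K.

T ≈ 1920 K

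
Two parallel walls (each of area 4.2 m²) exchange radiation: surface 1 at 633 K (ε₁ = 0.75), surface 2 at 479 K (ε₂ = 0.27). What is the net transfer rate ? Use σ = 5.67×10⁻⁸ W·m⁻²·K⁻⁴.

For two large parallel gray plates, q = σ(T₁⁴ − T₂⁴) / (1/ε₁ + 1/ε₂ − 1).
1/ε₁ + 1/ε₂ − 1 = 1/0.75 + 1/0.27 − 1 = 4.037.
T₁⁴ − T₂⁴ = 1.61×10^11 − 5.26×10^10 = 1.08×10^11 K⁴.
q = 5.67×10⁻⁸ × 1.08×10^11 / 4.037 = 1520 W/m².
Q = q·A = 1520 × 4.2 = 6370 W.

Q ≈ 6370 W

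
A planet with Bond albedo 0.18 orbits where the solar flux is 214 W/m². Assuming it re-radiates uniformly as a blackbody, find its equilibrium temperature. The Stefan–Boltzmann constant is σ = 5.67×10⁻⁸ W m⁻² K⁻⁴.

T ≈ 167 K

Power absorbed = (1−a)S·πR²; power emitted = 4πR²σT⁴. Equating and cancelling πR²:
T = ((1−a)S / 4σ)^(1/4) = (175 / (4 × 5.67×10⁻⁸))^(1/4) = (7.74×10^8)^(1/4).
T = 167 K.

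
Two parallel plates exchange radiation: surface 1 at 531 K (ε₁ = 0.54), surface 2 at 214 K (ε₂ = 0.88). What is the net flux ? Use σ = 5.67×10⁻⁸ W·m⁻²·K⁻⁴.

q ≈ 2210 W/m²

For two large parallel gray plates, q = σ(T₁⁴ − T₂⁴) / (1/ε₁ + 1/ε₂ − 1).
1/ε₁ + 1/ε₂ − 1 = 1/0.54 + 1/0.88 − 1 = 1.988.
T₁⁴ − T₂⁴ = 7.95×10^10 − 2.10×10^9 = 7.74×10^10 K⁴.
q = 5.67×10⁻⁸ × 7.74×10^10 / 1.988 = 2210 W/m².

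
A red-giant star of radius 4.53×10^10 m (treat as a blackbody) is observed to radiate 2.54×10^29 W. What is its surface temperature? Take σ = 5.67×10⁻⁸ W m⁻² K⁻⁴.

T ≈ 3630 K

A = 4πr² = 4π × (4.53×10^10)² = 2.58×10^22 m².
From P = σAT⁴, T = (P / σA)^(1/4) = (2.54×10^29 / (5.67×10⁻⁸ × 2.58×10^22))^(1/4).
T = (1.74×10^14)^(1/4) = 3630 K.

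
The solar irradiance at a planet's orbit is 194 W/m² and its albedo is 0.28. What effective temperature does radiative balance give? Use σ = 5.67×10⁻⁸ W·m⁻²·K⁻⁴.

T ≈ 158 K

Power absorbed = (1−a)S·πR²; power emitted = 4πR²σT⁴. Equating and cancelling πR²:
T = ((1−a)S / 4σ)^(1/4) = (140 / (4 × 5.67×10⁻⁸))^(1/4) = (6.16×10^8)^(1/4).
T = 158 K.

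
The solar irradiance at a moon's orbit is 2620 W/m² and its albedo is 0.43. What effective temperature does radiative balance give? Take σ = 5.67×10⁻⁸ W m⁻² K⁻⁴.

T ≈ 285 K

Power absorbed = (1−a)S·πR²; power emitted = 4πR²σT⁴. Equating and cancelling πR²:
T = ((1−a)S / 4σ)^(1/4) = (1490 / (4 × 5.67×10⁻⁸))^(1/4) = (6.58×10^9)^(1/4).
T = 285 K.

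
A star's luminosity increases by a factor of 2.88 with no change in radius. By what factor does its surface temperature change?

factor ≈ 1.30

P ∝ T⁴ ⇒ T ∝ P^(1/4), so T scales by (2.88)^(1/4) = 1.30.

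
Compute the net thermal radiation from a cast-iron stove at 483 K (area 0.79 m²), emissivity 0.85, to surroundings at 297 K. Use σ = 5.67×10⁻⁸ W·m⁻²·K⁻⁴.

Q = εσA(T⁴ − T_s⁴). T⁴ − T_s⁴ = (483)⁴ − (297)⁴ = 5.44×10^10 − 7.78×10^9 = 4.66×10^10 K⁴.
Q = 0.85 × 5.67×10⁻⁸ × 0.790 × 4.66×10^10 = 1780 W.

Q ≈ 1780 W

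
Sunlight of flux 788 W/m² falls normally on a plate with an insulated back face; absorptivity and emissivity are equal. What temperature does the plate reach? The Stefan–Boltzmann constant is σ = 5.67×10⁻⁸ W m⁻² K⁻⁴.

Absorbed flux αS = emitted flux εσT⁴ (one radiating face); with α = ε, T = (S/σ)^(1/4).
T = (788 / 5.67×10⁻⁸)^(1/4) = (1.39×10^10)^(1/4).
T = 343 K.

T ≈ 343 K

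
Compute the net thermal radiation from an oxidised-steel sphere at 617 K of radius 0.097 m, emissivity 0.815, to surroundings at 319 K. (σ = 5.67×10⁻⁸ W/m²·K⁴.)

A = 4πr² = 4π × (0.097)² = 0.118 m².
Q = εσA(T⁴ − T_s⁴). T⁴ − T_s⁴ = (617)⁴ − (319)⁴ = 1.45×10^11 − 1.04×10^10 = 1.35×10^11 K⁴.
Q = 0.815 × 5.67×10⁻⁸ × 0.118 × 1.35×10^11 = 735 W.

Q ≈ 735 W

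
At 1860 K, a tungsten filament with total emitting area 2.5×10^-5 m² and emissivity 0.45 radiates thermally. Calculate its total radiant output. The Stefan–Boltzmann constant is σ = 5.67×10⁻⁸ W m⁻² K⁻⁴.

P ≈ 7.63 W

P = εσAT⁴ = 0.45 × 5.67×10⁻⁸ × 2.50×10^-5 × (1860)⁴ = 0.45 × 5.67×10⁻⁸ × 2.50×10^-5 × 1.20×10^13.
P = 7.63 W.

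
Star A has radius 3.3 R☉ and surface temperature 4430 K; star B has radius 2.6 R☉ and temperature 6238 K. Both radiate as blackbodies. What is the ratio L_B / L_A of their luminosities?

L_B/L_A ≈ 2.44

L = 4πR²σT⁴ ∝ R²T⁴, so L_B/L_A = (2.6/3.3)² × (6238/4430)⁴ = 0.621 × 3.93 = 2.44.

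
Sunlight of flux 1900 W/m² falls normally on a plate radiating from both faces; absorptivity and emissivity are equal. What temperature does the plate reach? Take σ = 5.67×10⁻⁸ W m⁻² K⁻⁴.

T ≈ 360 K

Absorbed flux αS = emitted flux 2εσT⁴ per unit area; with α = ε this gives T = (S/2σ)^(1/4).
T = (1900 / (2 × 5.67×10⁻⁸))^(1/4) = (1.68×10^10)^(1/4).
T = 360 K.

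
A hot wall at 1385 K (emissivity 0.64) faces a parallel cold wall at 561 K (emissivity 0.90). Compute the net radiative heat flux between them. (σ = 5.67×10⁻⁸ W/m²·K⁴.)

q ≈ 1.21×10^5 W/m²

For two large parallel gray plates, q = σ(T₁⁴ − T₂⁴) / (1/ε₁ + 1/ε₂ − 1).
1/ε₁ + 1/ε₂ − 1 = 1/0.64 + 1/0.90 − 1 = 1.674.
T₁⁴ − T₂⁴ = 3.68×10^12 − 9.90×10^10 = 3.58×10^12 K⁴.
q = 5.67×10⁻⁸ × 3.58×10^12 / 1.674 = 1.21×10^5 W/m².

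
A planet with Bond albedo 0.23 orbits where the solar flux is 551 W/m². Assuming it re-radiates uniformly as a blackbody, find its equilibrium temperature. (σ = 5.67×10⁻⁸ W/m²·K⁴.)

T ≈ 208 K

Power absorbed = (1−a)S·πR²; power emitted = 4πR²σT⁴. Equating and cancelling πR²:
T = ((1−a)S / 4σ)^(1/4) = (424 / (4 × 5.67×10⁻⁸))^(1/4) = (1.87×10^9)^(1/4).
T = 208 K.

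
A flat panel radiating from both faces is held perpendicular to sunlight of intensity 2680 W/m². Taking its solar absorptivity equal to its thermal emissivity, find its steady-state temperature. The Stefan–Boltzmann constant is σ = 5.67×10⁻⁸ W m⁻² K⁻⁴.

T ≈ 392 K

Absorbed flux αS = emitted flux 2εσT⁴ per unit area; with α = ε this gives T = (S/2σ)^(1/4).
T = (2680 / (2 × 5.67×10⁻⁸))^(1/4) = (2.36×10^10)^(1/4).
T = 392 K.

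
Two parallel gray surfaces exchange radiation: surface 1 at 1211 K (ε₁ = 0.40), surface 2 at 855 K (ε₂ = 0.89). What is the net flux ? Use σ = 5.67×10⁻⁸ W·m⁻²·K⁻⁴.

For two large parallel gray plates, q = σ(T₁⁴ − T₂⁴) / (1/ε₁ + 1/ε₂ − 1).
1/ε₁ + 1/ε₂ − 1 = 1/0.40 + 1/0.89 − 1 = 2.624.
T₁⁴ − T₂⁴ = 2.15×10^12 − 5.34×10^11 = 1.62×10^12 K⁴.
q = 5.67×10⁻⁸ × 1.62×10^12 / 2.624 = 34900 W/m².

q ≈ 34900 W/m²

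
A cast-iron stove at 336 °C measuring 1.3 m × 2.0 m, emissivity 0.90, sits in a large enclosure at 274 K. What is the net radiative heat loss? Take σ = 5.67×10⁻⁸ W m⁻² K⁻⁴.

Q ≈ 17500 W

A = 1.3 × 2.0 = 2.60 m².
Convert: 336 °C = 609 K.
Q = εσA(T⁴ − T_s⁴). T⁴ − T_s⁴ = (609)⁴ − (274)⁴ = 1.38×10^11 − 5.64×10^9 = 1.32×10^11 K⁴.
Q = 0.90 × 5.67×10⁻⁸ × 2.60 × 1.32×10^11 = 17500 W.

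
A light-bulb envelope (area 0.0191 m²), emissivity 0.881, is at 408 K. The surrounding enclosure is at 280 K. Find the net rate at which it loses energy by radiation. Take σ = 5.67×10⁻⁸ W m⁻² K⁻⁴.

Q ≈ 20.6 W

Q = εσA(T⁴ − T_s⁴). T⁴ − T_s⁴ = (408)⁴ − (280)⁴ = 2.77×10^10 − 6.15×10^9 = 2.16×10^10 K⁴.
Q = 0.881 × 5.67×10⁻⁸ × 0.0191 × 2.16×10^10 = 20.6 W.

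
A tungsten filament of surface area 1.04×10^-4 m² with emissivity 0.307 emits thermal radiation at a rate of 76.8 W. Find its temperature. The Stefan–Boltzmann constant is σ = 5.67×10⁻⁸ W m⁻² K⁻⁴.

From P = εσAT⁴, T = (P / εσA)^(1/4) = (76.8 / (0.307 × 5.67×10⁻⁸ × 1.04×10^-4))^(1/4).
T = (4.24×10^13)^(1/4) = 2550 K.

T ≈ 2550 K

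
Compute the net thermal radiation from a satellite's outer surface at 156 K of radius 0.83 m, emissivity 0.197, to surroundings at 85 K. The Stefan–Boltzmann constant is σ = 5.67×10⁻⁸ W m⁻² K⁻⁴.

A = 4πr² = 4π × (0.83)² = 8.66 m².
Q = εσA(T⁴ − T_s⁴). T⁴ − T_s⁴ = (156)⁴ − (85)⁴ = 5.92×10^8 − 5.22×10^7 = 5.40×10^8 K⁴.
Q = 0.197 × 5.67×10⁻⁸ × 8.66 × 5.40×10^8 = 52.2 W.

Q ≈ 52.2 W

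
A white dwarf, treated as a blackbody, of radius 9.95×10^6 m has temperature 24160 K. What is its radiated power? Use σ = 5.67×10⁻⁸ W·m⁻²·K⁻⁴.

A = 4πr² = 4π × (9.95×10^6)² = 1.24×10^15 m².
P = σAT⁴ = 5.67×10⁻⁸ × 1.24×10^15 × (24160)⁴ = 5.67×10⁻⁸ × 1.24×10^15 × 3.41×10^17.
P = 2.40×10^25 W.

P ≈ 2.40×10^25 W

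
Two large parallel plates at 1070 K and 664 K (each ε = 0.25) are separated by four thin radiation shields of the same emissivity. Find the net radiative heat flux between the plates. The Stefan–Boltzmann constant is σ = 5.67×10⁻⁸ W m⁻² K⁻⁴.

Each of the 5 gaps contributes resistance (2/ε − 1) = 2/0.25 − 1 = 7.000; total = 35.00.
q = σ(T₁⁴ − T₂⁴) / 35.00 = 5.67×10⁻⁸ × 1.12×10^12 / 35.00 = 1810 W/m².

q ≈ 1810 W/m²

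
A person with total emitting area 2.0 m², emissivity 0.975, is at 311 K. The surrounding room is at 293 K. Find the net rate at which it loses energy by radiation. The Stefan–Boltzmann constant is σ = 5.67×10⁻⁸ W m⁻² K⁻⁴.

Q ≈ 219 W

Q = εσA(T⁴ − T_s⁴). T⁴ − T_s⁴ = (311)⁴ − (293)⁴ = 9.35×10^9 − 7.37×10^9 = 1.98×10^9 K⁴.
Q = 0.975 × 5.67×10⁻⁸ × 2.00 × 1.98×10^9 = 219 W.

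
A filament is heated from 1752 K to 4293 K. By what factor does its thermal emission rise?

ratio ≈ 36.1

P ∝ T⁴, so the ratio is (4293/1752)⁴ = (2.450)⁴ = 36.1.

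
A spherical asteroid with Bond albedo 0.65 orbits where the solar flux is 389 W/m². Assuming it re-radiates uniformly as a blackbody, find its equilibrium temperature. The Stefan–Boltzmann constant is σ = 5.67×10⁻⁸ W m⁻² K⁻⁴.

T ≈ 157 K

Power absorbed = (1−a)S·πR²; power emitted = 4πR²σT⁴. Equating and cancelling πR²:
T = ((1−a)S / 4σ)^(1/4) = (136 / (4 × 5.67×10⁻⁸))^(1/4) = (6.00×10^8)^(1/4).
T = 157 K.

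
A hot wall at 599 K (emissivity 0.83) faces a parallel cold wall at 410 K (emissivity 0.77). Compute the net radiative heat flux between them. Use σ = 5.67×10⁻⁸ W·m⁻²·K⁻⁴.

q ≈ 3790 W/m²

For two large parallel gray plates, q = σ(T₁⁴ − T₂⁴) / (1/ε₁ + 1/ε₂ − 1).
1/ε₁ + 1/ε₂ − 1 = 1/0.83 + 1/0.77 − 1 = 1.504.
T₁⁴ − T₂⁴ = 1.29×10^11 − 2.83×10^10 = 1.00×10^11 K⁴.
q = 5.67×10⁻⁸ × 1.00×10^11 / 1.504 = 3790 W/m².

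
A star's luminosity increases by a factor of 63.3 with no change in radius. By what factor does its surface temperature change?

P ∝ T⁴ ⇒ T ∝ P^(1/4), so T scales by (63.3)^(1/4) = 2.82.

factor ≈ 2.82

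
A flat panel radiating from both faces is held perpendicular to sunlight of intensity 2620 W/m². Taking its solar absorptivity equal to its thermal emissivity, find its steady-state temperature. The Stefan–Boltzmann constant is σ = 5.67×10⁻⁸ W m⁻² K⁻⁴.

Absorbed flux αS = emitted flux 2εσT⁴ per unit area; with α = ε this gives T = (S/2σ)^(1/4).
T = (2620 / (2 × 5.67×10⁻⁸))^(1/4) = (2.31×10^10)^(1/4).
T = 390 K.

T ≈ 390 K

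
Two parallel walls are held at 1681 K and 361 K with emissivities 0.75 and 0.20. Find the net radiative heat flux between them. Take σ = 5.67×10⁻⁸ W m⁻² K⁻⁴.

For two large parallel gray plates, q = σ(T₁⁴ − T₂⁴) / (1/ε₁ + 1/ε₂ − 1).
1/ε₁ + 1/ε₂ − 1 = 1/0.75 + 1/0.20 − 1 = 5.333.
T₁⁴ − T₂⁴ = 7.98×10^12 − 1.70×10^10 = 7.97×10^12 K⁴.
q = 5.67×10⁻⁸ × 7.97×10^12 / 5.333 = 84700 W/m².

q ≈ 84700 W/m²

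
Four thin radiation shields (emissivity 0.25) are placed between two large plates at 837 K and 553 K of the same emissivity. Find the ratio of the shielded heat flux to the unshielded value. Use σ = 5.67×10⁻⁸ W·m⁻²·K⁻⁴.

With N identical shields there are N+1 = 5 gaps in series, each with the same radiative resistance, so the flux falls to 1/(N+1) of its unshielded value.

ratio ≈ 0.200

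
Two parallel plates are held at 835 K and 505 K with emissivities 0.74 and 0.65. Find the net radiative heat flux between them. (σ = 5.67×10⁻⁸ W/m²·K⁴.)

For two large parallel gray plates, q = σ(T₁⁴ − T₂⁴) / (1/ε₁ + 1/ε₂ − 1).
1/ε₁ + 1/ε₂ − 1 = 1/0.74 + 1/0.65 − 1 = 1.890.
T₁⁴ − T₂⁴ = 4.86×10^11 − 6.50×10^10 = 4.21×10^11 K⁴.
q = 5.67×10⁻⁸ × 4.21×10^11 / 1.890 = 12600 W/m².

q ≈ 12600 W/m²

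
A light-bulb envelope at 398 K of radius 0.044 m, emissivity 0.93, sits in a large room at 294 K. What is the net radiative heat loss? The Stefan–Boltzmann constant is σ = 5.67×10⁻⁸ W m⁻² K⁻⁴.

A = 4πr² = 4π × (0.044)² = 0.0243 m².
Q = εσA(T⁴ − T_s⁴). T⁴ − T_s⁴ = (398)⁴ − (294)⁴ = 2.51×10^10 − 7.47×10^9 = 1.76×10^10 K⁴.
Q = 0.93 × 5.67×10⁻⁸ × 0.0243 × 1.76×10^10 = 22.6 W.

Q ≈ 22.6 W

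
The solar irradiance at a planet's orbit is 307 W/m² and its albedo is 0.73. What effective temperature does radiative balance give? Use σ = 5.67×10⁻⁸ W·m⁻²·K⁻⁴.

T ≈ 138 K

Power absorbed = (1−a)S·πR²; power emitted = 4πR²σT⁴. Equating and cancelling πR²:
T = ((1−a)S / 4σ)^(1/4) = (82.9 / (4 × 5.67×10⁻⁸))^(1/4) = (3.65×10^8)^(1/4).
T = 138 K.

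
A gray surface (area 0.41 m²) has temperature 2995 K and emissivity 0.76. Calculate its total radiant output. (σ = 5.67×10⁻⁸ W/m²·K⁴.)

P = εσAT⁴ = 0.76 × 5.67×10⁻⁸ × 0.410 × (2995)⁴ = 0.76 × 5.67×10⁻⁸ × 0.410 × 8.05×10^13.
P = 1.42×10^6 W.

P ≈ 1.42×10^6 W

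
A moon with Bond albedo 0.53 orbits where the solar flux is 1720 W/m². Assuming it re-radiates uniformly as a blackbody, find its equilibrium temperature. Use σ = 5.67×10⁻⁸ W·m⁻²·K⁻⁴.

T ≈ 244 K

Power absorbed = (1−a)S·πR²; power emitted = 4πR²σT⁴. Equating and cancelling πR²:
T = ((1−a)S / 4σ)^(1/4) = (808 / (4 × 5.67×10⁻⁸))^(1/4) = (3.56×10^9)^(1/4).
T = 244 K.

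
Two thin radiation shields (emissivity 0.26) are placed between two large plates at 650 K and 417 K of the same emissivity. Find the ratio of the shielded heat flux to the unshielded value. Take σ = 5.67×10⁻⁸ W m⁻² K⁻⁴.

ratio ≈ 0.333

With N identical shields there are N+1 = 3 gaps in series, each with the same radiative resistance, so the flux falls to 1/(N+1) of its unshielded value.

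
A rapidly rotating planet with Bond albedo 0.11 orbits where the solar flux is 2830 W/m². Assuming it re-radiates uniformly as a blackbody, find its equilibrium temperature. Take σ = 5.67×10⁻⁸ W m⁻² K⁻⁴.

T ≈ 325 K

Power absorbed = (1−a)S·πR²; power emitted = 4πR²σT⁴. Equating and cancelling πR²:
T = ((1−a)S / 4σ)^(1/4) = (2520 / (4 × 5.67×10⁻⁸))^(1/4) = (1.11×10^10)^(1/4).
T = 325 K.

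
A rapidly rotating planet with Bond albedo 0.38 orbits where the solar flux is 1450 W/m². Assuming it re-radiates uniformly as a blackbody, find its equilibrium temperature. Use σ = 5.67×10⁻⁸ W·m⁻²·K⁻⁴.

Power absorbed = (1−a)S·πR²; power emitted = 4πR²σT⁴. Equating and cancelling πR²:
T = ((1−a)S / 4σ)^(1/4) = (899 / (4 × 5.67×10⁻⁸))^(1/4) = (3.96×10^9)^(1/4).
T = 251 K.

T ≈ 251 K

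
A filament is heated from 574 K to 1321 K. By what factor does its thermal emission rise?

ratio ≈ 28.1

P ∝ T⁴, so the ratio is (1321/574)⁴ = (2.301)⁴ = 28.1.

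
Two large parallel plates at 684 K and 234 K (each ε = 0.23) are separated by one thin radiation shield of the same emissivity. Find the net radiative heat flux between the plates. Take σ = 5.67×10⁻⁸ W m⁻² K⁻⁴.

Each of the 2 gaps contributes resistance (2/ε − 1) = 2/0.23 − 1 = 7.696; total = 15.39.
q = σ(T₁⁴ − T₂⁴) / 15.39 = 5.67×10⁻⁸ × 2.16×10^11 / 15.39 = 795 W/m².

q ≈ 795 W/m²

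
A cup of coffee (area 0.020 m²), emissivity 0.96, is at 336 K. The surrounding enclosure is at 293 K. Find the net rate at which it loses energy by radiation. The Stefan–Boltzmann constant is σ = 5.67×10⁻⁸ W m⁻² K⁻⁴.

Q = εσA(T⁴ − T_s⁴). T⁴ − T_s⁴ = (336)⁴ − (293)⁴ = 1.27×10^10 − 7.37×10^9 = 5.38×10^9 K⁴.
Q = 0.96 × 5.67×10⁻⁸ × 0.0200 × 5.38×10^9 = 5.85 W.

Q ≈ 5.85 W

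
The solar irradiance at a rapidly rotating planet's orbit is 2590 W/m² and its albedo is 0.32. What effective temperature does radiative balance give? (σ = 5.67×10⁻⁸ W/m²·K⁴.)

Power absorbed = (1−a)S·πR²; power emitted = 4πR²σT⁴. Equating and cancelling πR²:
T = ((1−a)S / 4σ)^(1/4) = (1760 / (4 × 5.67×10⁻⁸))^(1/4) = (7.77×10^9)^(1/4).
T = 297 K.

T ≈ 297 K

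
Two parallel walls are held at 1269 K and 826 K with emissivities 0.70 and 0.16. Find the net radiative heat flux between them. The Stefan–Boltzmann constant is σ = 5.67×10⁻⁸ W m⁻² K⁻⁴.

q ≈ 18100 W/m²

For two large parallel gray plates, q = σ(T₁⁴ − T₂⁴) / (1/ε₁ + 1/ε₂ − 1).
1/ε₁ + 1/ε₂ − 1 = 1/0.70 + 1/0.16 − 1 = 6.679.
T₁⁴ − T₂⁴ = 2.59×10^12 − 4.66×10^11 = 2.13×10^12 K⁴.
q = 5.67×10⁻⁸ × 2.13×10^12 / 6.679 = 18100 W/m².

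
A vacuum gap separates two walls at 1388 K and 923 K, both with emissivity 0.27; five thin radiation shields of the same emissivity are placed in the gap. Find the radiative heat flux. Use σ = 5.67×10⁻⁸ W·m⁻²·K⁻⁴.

Each of the 6 gaps contributes resistance (2/ε − 1) = 2/0.27 − 1 = 6.407; total = 38.44.
q = σ(T₁⁴ − T₂⁴) / 38.44 = 5.67×10⁻⁸ × 2.99×10^12 / 38.44 = 4400 W/m².

q ≈ 4400 W/m²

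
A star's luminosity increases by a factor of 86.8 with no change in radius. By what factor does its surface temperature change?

factor ≈ 3.05

P ∝ T⁴ ⇒ T ∝ P^(1/4), so T scales by (86.8)^(1/4) = 3.05.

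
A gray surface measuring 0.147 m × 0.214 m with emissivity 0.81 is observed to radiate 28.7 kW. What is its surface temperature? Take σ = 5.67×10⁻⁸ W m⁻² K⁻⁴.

T ≈ 2110 K

A = 0.147 × 0.214 = 0.0315 m².
From P = εσAT⁴, T = (P / εσA)^(1/4) = (28700 / (0.81 × 5.67×10⁻⁸ × 0.0315))^(1/4).
T = (1.99×10^13)^(1/4) = 2110 K.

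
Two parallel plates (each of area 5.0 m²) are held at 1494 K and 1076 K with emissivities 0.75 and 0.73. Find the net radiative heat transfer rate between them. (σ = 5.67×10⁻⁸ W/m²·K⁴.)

For two large parallel gray plates, q = σ(T₁⁴ − T₂⁴) / (1/ε₁ + 1/ε₂ − 1).
1/ε₁ + 1/ε₂ − 1 = 1/0.75 + 1/0.73 − 1 = 1.703.
T₁⁴ − T₂⁴ = 4.98×10^12 − 1.34×10^12 = 3.64×10^12 K⁴.
q = 5.67×10⁻⁸ × 3.64×10^12 / 1.703 = 1.21×10^5 W/m².
Q = q·A = 1.21×10^5 × 5.0 = 6.06×10^5 W.

Q ≈ 6.06×10^5 W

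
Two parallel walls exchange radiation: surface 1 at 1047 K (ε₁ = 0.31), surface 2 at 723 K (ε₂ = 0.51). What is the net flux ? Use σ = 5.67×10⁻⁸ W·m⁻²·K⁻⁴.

For two large parallel gray plates, q = σ(T₁⁴ − T₂⁴) / (1/ε₁ + 1/ε₂ − 1).
1/ε₁ + 1/ε₂ − 1 = 1/0.31 + 1/0.51 − 1 = 4.187.
T₁⁴ − T₂⁴ = 1.20×10^12 − 2.73×10^11 = 9.28×10^11 K⁴.
q = 5.67×10⁻⁸ × 9.28×10^11 / 4.187 = 12600 W/m².

q ≈ 12600 W/m²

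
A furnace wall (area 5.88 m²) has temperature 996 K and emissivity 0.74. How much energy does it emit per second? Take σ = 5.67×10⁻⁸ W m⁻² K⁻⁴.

P = εσAT⁴ = 0.74 × 5.67×10⁻⁸ × 5.88 × (996)⁴ = 0.74 × 5.67×10⁻⁸ × 5.88 × 9.84×10^11.
P = 2.43×10^5 W.

P ≈ 2.43×10^5 W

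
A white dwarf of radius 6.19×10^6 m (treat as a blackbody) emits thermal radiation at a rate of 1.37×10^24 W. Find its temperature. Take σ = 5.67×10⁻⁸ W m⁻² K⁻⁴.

A = 4πr² = 4π × (6.19×10^6)² = 4.81×10^14 m².
From P = σAT⁴, T = (P / σA)^(1/4) = (1.37×10^24 / (5.67×10⁻⁸ × 4.81×10^14))^(1/4).
T = (5.02×10^16)^(1/4) = 15000 K.

T ≈ 15000 K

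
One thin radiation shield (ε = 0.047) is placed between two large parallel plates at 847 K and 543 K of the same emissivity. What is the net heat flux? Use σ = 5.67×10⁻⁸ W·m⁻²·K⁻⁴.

q ≈ 292 W/m²

Each of the 2 gaps contributes resistance (2/ε − 1) = 2/0.047 − 1 = 41.55; total = 83.11.
q = σ(T₁⁴ − T₂⁴) / 83.11 = 5.67×10⁻⁸ × 4.28×10^11 / 83.11 = 292 W/m².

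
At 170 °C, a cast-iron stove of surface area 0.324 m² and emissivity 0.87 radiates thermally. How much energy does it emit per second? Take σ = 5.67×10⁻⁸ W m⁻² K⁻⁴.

P ≈ 616 W

170 °C = 443 K.
P = εσAT⁴ = 0.87 × 5.67×10⁻⁸ × 0.324 × (443)⁴ = 0.87 × 5.67×10⁻⁸ × 0.324 × 3.85×10^10.
P = 616 W.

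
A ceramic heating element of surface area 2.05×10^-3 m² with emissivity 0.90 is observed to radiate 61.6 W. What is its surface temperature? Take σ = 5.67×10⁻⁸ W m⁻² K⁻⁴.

From P = εσAT⁴, T = (P / εσA)^(1/4) = (61.6 / (0.90 × 5.67×10⁻⁸ × 2.05×10^-3))^(1/4).
T = (5.89×10^11)^(1/4) = 876 K.

T ≈ 876 K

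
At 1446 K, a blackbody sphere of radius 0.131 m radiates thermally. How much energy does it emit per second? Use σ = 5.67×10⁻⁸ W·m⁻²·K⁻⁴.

P ≈ 53500 W

A = 4πr² = 4π × (0.131)² = 0.216 m².
P = σAT⁴ = 5.67×10⁻⁸ × 0.216 × (1446)⁴ = 5.67×10⁻⁸ × 0.216 × 4.37×10^12.
P = 53500 W.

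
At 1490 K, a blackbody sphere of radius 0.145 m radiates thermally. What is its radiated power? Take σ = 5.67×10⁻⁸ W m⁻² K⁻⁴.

P ≈ 73800 W

A = 4πr² = 4π × (0.145)² = 0.264 m².
P = σAT⁴ = 5.67×10⁻⁸ × 0.264 × (1490)⁴ = 5.67×10⁻⁸ × 0.264 × 4.93×10^12.
P = 73800 W.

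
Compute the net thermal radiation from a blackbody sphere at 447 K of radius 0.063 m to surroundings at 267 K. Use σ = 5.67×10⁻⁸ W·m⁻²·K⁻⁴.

Q ≈ 98.5 W

A = 4πr² = 4π × (0.063)² = 0.0499 m².
Q = σA(T⁴ − T_s⁴). T⁴ − T_s⁴ = (447)⁴ − (267)⁴ = 3.99×10^10 − 5.08×10^9 = 3.48×10^10 K⁴.
Q = 5.67×10⁻⁸ × 0.0499 × 3.48×10^10 = 98.5 W.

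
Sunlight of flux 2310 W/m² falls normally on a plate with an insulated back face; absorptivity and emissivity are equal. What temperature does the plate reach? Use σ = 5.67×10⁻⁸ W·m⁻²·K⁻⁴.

Absorbed flux αS = emitted flux εσT⁴ (one radiating face); with α = ε, T = (S/σ)^(1/4).
T = (2310 / 5.67×10⁻⁸)^(1/4) = (4.07×10^10)^(1/4).
T = 449 K.

T ≈ 449 K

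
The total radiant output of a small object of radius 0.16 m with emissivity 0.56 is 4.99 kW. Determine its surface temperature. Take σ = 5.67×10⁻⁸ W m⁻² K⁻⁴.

A = 4πr² = 4π × (0.16)² = 0.322 m².
From P = εσAT⁴, T = (P / εσA)^(1/4) = (4990 / (0.56 × 5.67×10⁻⁸ × 0.322))^(1/4).
T = (4.89×10^11)^(1/4) = 836 K.

T ≈ 836 K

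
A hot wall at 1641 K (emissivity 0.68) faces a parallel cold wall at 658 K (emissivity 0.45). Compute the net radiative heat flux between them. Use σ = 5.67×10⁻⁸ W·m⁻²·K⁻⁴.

q ≈ 1.49×10^5 W/m²

For two large parallel gray plates, q = σ(T₁⁴ − T₂⁴) / (1/ε₁ + 1/ε₂ − 1).
1/ε₁ + 1/ε₂ − 1 = 1/0.68 + 1/0.45 − 1 = 2.693.
T₁⁴ − T₂⁴ = 7.25×10^12 − 1.87×10^11 = 7.06×10^12 K⁴.
q = 5.67×10⁻⁸ × 7.06×10^12 / 2.693 = 1.49×10^5 W/m².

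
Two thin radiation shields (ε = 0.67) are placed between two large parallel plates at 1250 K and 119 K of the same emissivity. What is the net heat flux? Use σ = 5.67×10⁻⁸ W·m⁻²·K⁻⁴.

Each of the 3 gaps contributes resistance (2/ε − 1) = 2/0.67 − 1 = 1.985; total = 5.955.
q = σ(T₁⁴ − T₂⁴) / 5.955 = 5.67×10⁻⁸ × 2.44×10^12 / 5.955 = 23200 W/m².

q ≈ 23200 W/m²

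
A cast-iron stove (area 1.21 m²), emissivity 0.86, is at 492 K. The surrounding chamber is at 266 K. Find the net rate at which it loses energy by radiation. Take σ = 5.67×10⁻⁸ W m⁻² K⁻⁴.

Q ≈ 3160 W

Q = εσA(T⁴ − T_s⁴). T⁴ − T_s⁴ = (492)⁴ − (266)⁴ = 5.86×10^10 − 5.01×10^9 = 5.36×10^10 K⁴.
Q = 0.86 × 5.67×10⁻⁸ × 1.21 × 5.36×10^10 = 3160 W.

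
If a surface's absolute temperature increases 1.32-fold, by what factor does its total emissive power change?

factor ≈ 3.04

P ∝ T⁴, so the power scales as (1.32)⁴ = 3.04.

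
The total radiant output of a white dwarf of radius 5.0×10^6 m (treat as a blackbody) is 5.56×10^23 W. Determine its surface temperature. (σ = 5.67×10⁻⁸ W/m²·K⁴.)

A = 4πr² = 4π × (5.0×10^6)² = 3.14×10^14 m².
From P = σAT⁴, T = (P / σA)^(1/4) = (5.56×10^23 / (5.67×10⁻⁸ × 3.14×10^14))^(1/4).
T = (3.12×10^16)^(1/4) = 13300 K.

T ≈ 13300 K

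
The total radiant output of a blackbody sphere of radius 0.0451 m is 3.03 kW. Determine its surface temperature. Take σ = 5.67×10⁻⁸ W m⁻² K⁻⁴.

A = 4πr² = 4π × (0.0451)² = 0.0256 m².
From P = σAT⁴, T = (P / σA)^(1/4) = (3030 / (5.67×10⁻⁸ × 0.0256))^(1/4).
T = (2.09×10^12)^(1/4) = 1200 K.

T ≈ 1200 K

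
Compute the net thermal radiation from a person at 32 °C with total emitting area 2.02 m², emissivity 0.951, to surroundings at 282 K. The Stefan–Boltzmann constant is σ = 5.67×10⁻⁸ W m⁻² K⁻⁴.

Q ≈ 254 W

Convert: 32 °C = 305 K.
Q = εσA(T⁴ − T_s⁴). T⁴ − T_s⁴ = (305)⁴ − (282)⁴ = 8.65×10^9 − 6.32×10^9 = 2.33×10^9 K⁴.
Q = 0.951 × 5.67×10⁻⁸ × 2.02 × 2.33×10^9 = 254 W.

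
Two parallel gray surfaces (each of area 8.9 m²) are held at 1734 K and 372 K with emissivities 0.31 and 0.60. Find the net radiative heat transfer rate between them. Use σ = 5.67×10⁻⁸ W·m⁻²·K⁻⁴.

For two large parallel gray plates, q = σ(T₁⁴ − T₂⁴) / (1/ε₁ + 1/ε₂ − 1).
1/ε₁ + 1/ε₂ − 1 = 1/0.31 + 1/0.60 − 1 = 3.892.
T₁⁴ − T₂⁴ = 9.04×10^12 − 1.92×10^10 = 9.02×10^12 K⁴.
q = 5.67×10⁻⁸ × 9.02×10^12 / 3.892 = 1.31×10^5 W/m².
Q = q·A = 1.31×10^5 × 8.9 = 1.17×10^6 W.

Q ≈ 1.17×10^6 W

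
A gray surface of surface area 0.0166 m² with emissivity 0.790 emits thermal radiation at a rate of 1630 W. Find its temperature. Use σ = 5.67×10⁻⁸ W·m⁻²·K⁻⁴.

T ≈ 1220 K

From P = εσAT⁴, T = (P / εσA)^(1/4) = (1630 / (0.790 × 5.67×10⁻⁸ × 0.0166))^(1/4).
T = (2.19×10^12)^(1/4) = 1220 K.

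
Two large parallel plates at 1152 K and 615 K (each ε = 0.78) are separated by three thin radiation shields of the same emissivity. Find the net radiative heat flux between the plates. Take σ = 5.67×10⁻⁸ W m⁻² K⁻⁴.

Each of the 4 gaps contributes resistance (2/ε − 1) = 2/0.78 − 1 = 1.564; total = 6.256.
q = σ(T₁⁴ − T₂⁴) / 6.256 = 5.67×10⁻⁸ × 1.62×10^12 / 6.256 = 14700 W/m².

q ≈ 14700 W/m²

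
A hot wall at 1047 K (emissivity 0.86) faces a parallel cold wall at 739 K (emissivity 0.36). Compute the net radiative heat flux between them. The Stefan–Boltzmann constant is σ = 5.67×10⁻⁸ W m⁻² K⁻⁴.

For two large parallel gray plates, q = σ(T₁⁴ − T₂⁴) / (1/ε₁ + 1/ε₂ − 1).
1/ε₁ + 1/ε₂ − 1 = 1/0.86 + 1/0.36 − 1 = 2.941.
T₁⁴ − T₂⁴ = 1.20×10^12 − 2.98×10^11 = 9.03×10^11 K⁴.
q = 5.67×10⁻⁸ × 9.03×10^11 / 2.941 = 17400 W/m².

q ≈ 17400 W/m²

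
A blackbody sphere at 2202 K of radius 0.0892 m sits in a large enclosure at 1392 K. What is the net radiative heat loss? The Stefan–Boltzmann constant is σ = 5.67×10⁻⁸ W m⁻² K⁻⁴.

A = 4πr² = 4π × (0.0892)² = 0.1000 m².
Q = σA(T⁴ − T_s⁴). T⁴ − T_s⁴ = (2202)⁴ − (1392)⁴ = 2.35×10^13 − 3.75×10^12 = 1.98×10^13 K⁴.
Q = 5.67×10⁻⁸ × 0.1000 × 1.98×10^13 = 1.12×10^5 W.

Q ≈ 1.12×10^5 W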